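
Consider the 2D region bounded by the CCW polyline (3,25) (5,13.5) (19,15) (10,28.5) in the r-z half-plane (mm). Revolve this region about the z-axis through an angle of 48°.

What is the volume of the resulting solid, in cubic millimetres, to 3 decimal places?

Profile (r,z), 4 vertices: (3,25) (5,13.5) (19,15) (10,28.5)
edge 0: (3,25)→(5,13.5)  cross = 3·13.5 − 5·25 = -84.5000; (r_i+r_j)·cross = 8·-84.5000 = -676.0000
edge 1: (5,13.5)→(19,15)  cross = 5·15 − 19·13.5 = -181.5000; (r_i+r_j)·cross = 24·-181.5000 = -4356.0000
edge 2: (19,15)→(10,28.5)  cross = 19·28.5 − 10·15 = 391.5000; (r_i+r_j)·cross = 29·391.5000 = 11353.5000
edge 3: (10,28.5)→(3,25)  cross = 10·25 − 3·28.5 = 164.5000; (r_i+r_j)·cross = 13·164.5000 = 2138.5000
Σcross = 290.0000 → A = |Σcross|/2 = 145.0000 mm²
Σ(r_i+r_j)·cross = 8460.0000 → first moment M = |Σ|/6 = 1410.0000
R_c = M/A = 1410.0000/145.0000 = 9.7241 mm
θ = 48° = 0.837758 rad
V = θ·R_c·A = 0.837758·9.7241·145.0000 = 1181.239 mm³

Volume = 1181.239 mm³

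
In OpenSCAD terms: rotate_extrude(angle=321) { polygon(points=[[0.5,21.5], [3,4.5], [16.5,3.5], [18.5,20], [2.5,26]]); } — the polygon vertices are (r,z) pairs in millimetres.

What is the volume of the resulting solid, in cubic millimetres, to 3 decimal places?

Volume = 15870.035 mm³

Profile (r,z), 5 vertices: (0.5,21.5) (3,4.5) (16.5,3.5) (18.5,20) (2.5,26)
edge 0: (0.5,21.5)→(3,4.5)  cross = 0.5·4.5 − 3·21.5 = -62.2500; (r_i+r_j)·cross = 3.5·-62.2500 = -217.8750
edge 1: (3,4.5)→(16.5,3.5)  cross = 3·3.5 − 16.5·4.5 = -63.7500; (r_i+r_j)·cross = 19.5·-63.7500 = -1243.1250
edge 2: (16.5,3.5)→(18.5,20)  cross = 16.5·20 − 18.5·3.5 = 265.2500; (r_i+r_j)·cross = 35·265.2500 = 9283.7500
edge 3: (18.5,20)→(2.5,26)  cross = 18.5·26 − 2.5·20 = 431.0000; (r_i+r_j)·cross = 21·431.0000 = 9051.0000
edge 4: (2.5,26)→(0.5,21.5)  cross = 2.5·21.5 − 0.5·26 = 40.7500; (r_i+r_j)·cross = 3·40.7500 = 122.2500
Σcross = 611.0000 → A = |Σcross|/2 = 305.5000 mm²
Σ(r_i+r_j)·cross = 16996.0000 → first moment M = |Σ|/6 = 2832.6667
R_c = M/A = 2832.6667/305.5000 = 9.2722 mm
θ = 321° = 5.602507 rad
V = θ·R_c·A = 5.602507·9.2722·305.5000 = 15870.035 mm³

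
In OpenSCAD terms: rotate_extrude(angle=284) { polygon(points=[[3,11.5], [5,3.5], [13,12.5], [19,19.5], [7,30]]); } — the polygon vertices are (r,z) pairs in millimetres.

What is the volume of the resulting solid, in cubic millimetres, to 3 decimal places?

Volume = 9597.891 mm³

Profile (r,z), 5 vertices: (3,11.5) (5,3.5) (13,12.5) (19,19.5) (7,30)
edge 0: (3,11.5)→(5,3.5)  cross = 3·3.5 − 5·11.5 = -47.0000; (r_i+r_j)·cross = 8·-47.0000 = -376.0000
edge 1: (5,3.5)→(13,12.5)  cross = 5·12.5 − 13·3.5 = 17.0000; (r_i+r_j)·cross = 18·17.0000 = 306.0000
edge 2: (13,12.5)→(19,19.5)  cross = 13·19.5 − 19·12.5 = 16.0000; (r_i+r_j)·cross = 32·16.0000 = 512.0000
edge 3: (19,19.5)→(7,30)  cross = 19·30 − 7·19.5 = 433.5000; (r_i+r_j)·cross = 26·433.5000 = 11271.0000
edge 4: (7,30)→(3,11.5)  cross = 7·11.5 − 3·30 = -9.5000; (r_i+r_j)·cross = 10·-9.5000 = -95.0000
Σcross = 410.0000 → A = |Σcross|/2 = 205.0000 mm²
Σ(r_i+r_j)·cross = 11618.0000 → first moment M = |Σ|/6 = 1936.3333
R_c = M/A = 1936.3333/205.0000 = 9.4455 mm
θ = 284° = 4.956735 rad
V = θ·R_c·A = 4.956735·9.4455·205.0000 = 9597.891 mm³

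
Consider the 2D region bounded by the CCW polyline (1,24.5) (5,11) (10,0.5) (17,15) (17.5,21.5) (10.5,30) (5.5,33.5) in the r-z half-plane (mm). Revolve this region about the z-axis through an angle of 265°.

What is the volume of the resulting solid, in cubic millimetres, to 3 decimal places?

Profile (r,z), 7 vertices: (1,24.5) (5,11) (10,0.5) (17,15) (17.5,21.5) (10.5,30) (5.5,33.5)
edge 0: (1,24.5)→(5,11)  cross = 1·11 − 5·24.5 = -111.5000; (r_i+r_j)·cross = 6·-111.5000 = -669.0000
edge 1: (5,11)→(10,0.5)  cross = 5·0.5 − 10·11 = -107.5000; (r_i+r_j)·cross = 15·-107.5000 = -1612.5000
edge 2: (10,0.5)→(17,15)  cross = 10·15 − 17·0.5 = 141.5000; (r_i+r_j)·cross = 27·141.5000 = 3820.5000
edge 3: (17,15)→(17.5,21.5)  cross = 17·21.5 − 17.5·15 = 103.0000; (r_i+r_j)·cross = 34.5·103.0000 = 3553.5000
edge 4: (17.5,21.5)→(10.5,30)  cross = 17.5·30 − 10.5·21.5 = 299.2500; (r_i+r_j)·cross = 28·299.2500 = 8379.0000
edge 5: (10.5,30)→(5.5,33.5)  cross = 10.5·33.5 − 5.5·30 = 186.7500; (r_i+r_j)·cross = 16·186.7500 = 2988.0000
edge 6: (5.5,33.5)→(1,24.5)  cross = 5.5·24.5 − 1·33.5 = 101.2500; (r_i+r_j)·cross = 6.5·101.2500 = 658.1250
Σcross = 612.7500 → A = |Σcross|/2 = 306.3750 mm²
Σ(r_i+r_j)·cross = 17117.6250 → first moment M = |Σ|/6 = 2852.9375
R_c = M/A = 2852.9375/306.3750 = 9.3119 mm
θ = 265° = 4.625123 rad
V = θ·R_c·A = 4.625123·9.3119·306.3750 = 13195.185 mm³

Volume = 13195.185 mm³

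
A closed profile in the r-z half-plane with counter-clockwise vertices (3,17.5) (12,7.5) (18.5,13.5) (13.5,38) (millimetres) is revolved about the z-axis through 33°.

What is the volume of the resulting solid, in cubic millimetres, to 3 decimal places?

Volume = 1591.350 mm³

Profile (r,z), 4 vertices: (3,17.5) (12,7.5) (18.5,13.5) (13.5,38)
edge 0: (3,17.5)→(12,7.5)  cross = 3·7.5 − 12·17.5 = -187.5000; (r_i+r_j)·cross = 15·-187.5000 = -2812.5000
edge 1: (12,7.5)→(18.5,13.5)  cross = 12·13.5 − 18.5·7.5 = 23.2500; (r_i+r_j)·cross = 30.5·23.2500 = 709.1250
edge 2: (18.5,13.5)→(13.5,38)  cross = 18.5·38 − 13.5·13.5 = 520.7500; (r_i+r_j)·cross = 32·520.7500 = 16664.0000
edge 3: (13.5,38)→(3,17.5)  cross = 13.5·17.5 − 3·38 = 122.2500; (r_i+r_j)·cross = 16.5·122.2500 = 2017.1250
Σcross = 478.7500 → A = |Σcross|/2 = 239.3750 mm²
Σ(r_i+r_j)·cross = 16577.7500 → first moment M = |Σ|/6 = 2762.9583
R_c = M/A = 2762.9583/239.3750 = 11.5424 mm
θ = 33° = 0.575959 rad
V = θ·R_c·A = 0.575959·11.5424·239.3750 = 1591.350 mm³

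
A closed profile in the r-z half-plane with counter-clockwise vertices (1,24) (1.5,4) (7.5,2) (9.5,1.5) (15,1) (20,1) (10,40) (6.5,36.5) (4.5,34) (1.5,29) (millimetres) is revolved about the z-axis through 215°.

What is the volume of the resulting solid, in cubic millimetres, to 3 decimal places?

Profile (r,z), 10 vertices: (1,24) (1.5,4) (7.5,2) (9.5,1.5) (15,1) (20,1) (10,40) (6.5,36.5) (4.5,34) (1.5,29)
edge 0: (1,24)→(1.5,4)  cross = 1·4 − 1.5·24 = -32.0000; (r_i+r_j)·cross = 2.5·-32.0000 = -80.0000
edge 1: (1.5,4)→(7.5,2)  cross = 1.5·2 − 7.5·4 = -27.0000; (r_i+r_j)·cross = 9·-27.0000 = -243.0000
edge 2: (7.5,2)→(9.5,1.5)  cross = 7.5·1.5 − 9.5·2 = -7.7500; (r_i+r_j)·cross = 17·-7.7500 = -131.7500
edge 3: (9.5,1.5)→(15,1)  cross = 9.5·1 − 15·1.5 = -13.0000; (r_i+r_j)·cross = 24.5·-13.0000 = -318.5000
edge 4: (15,1)→(20,1)  cross = 15·1 − 20·1 = -5.0000; (r_i+r_j)·cross = 35·-5.0000 = -175.0000
edge 5: (20,1)→(10,40)  cross = 20·40 − 10·1 = 790.0000; (r_i+r_j)·cross = 30·790.0000 = 23700.0000
edge 6: (10,40)→(6.5,36.5)  cross = 10·36.5 − 6.5·40 = 105.0000; (r_i+r_j)·cross = 16.5·105.0000 = 1732.5000
edge 7: (6.5,36.5)→(4.5,34)  cross = 6.5·34 − 4.5·36.5 = 56.7500; (r_i+r_j)·cross = 11·56.7500 = 624.2500
edge 8: (4.5,34)→(1.5,29)  cross = 4.5·29 − 1.5·34 = 79.5000; (r_i+r_j)·cross = 6·79.5000 = 477.0000
edge 9: (1.5,29)→(1,24)  cross = 1.5·24 − 1·29 = 7.0000; (r_i+r_j)·cross = 2.5·7.0000 = 17.5000
Σcross = 953.5000 → A = |Σcross|/2 = 476.7500 mm²
Σ(r_i+r_j)·cross = 25603.0000 → first moment M = |Σ|/6 = 4267.1667
R_c = M/A = 4267.1667/476.7500 = 8.9505 mm
θ = 215° = 3.752458 rad
V = θ·R_c·A = 3.752458·8.9505·476.7500 = 16012.363 mm³

Volume = 16012.363 mm³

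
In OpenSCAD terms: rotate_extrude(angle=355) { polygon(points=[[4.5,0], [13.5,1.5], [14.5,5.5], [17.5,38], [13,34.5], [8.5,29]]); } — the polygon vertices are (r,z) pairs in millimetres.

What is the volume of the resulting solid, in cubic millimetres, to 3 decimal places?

Profile (r,z), 6 vertices: (4.5,0) (13.5,1.5) (14.5,5.5) (17.5,38) (13,34.5) (8.5,29)
edge 0: (4.5,0)→(13.5,1.5)  cross = 4.5·1.5 − 13.5·0 = 6.7500; (r_i+r_j)·cross = 18·6.7500 = 121.5000
edge 1: (13.5,1.5)→(14.5,5.5)  cross = 13.5·5.5 − 14.5·1.5 = 52.5000; (r_i+r_j)·cross = 28·52.5000 = 1470.0000
edge 2: (14.5,5.5)→(17.5,38)  cross = 14.5·38 − 17.5·5.5 = 454.7500; (r_i+r_j)·cross = 32·454.7500 = 14552.0000
edge 3: (17.5,38)→(13,34.5)  cross = 17.5·34.5 − 13·38 = 109.7500; (r_i+r_j)·cross = 30.5·109.7500 = 3347.3750
edge 4: (13,34.5)→(8.5,29)  cross = 13·29 − 8.5·34.5 = 83.7500; (r_i+r_j)·cross = 21.5·83.7500 = 1800.6250
edge 5: (8.5,29)→(4.5,0)  cross = 8.5·0 − 4.5·29 = -130.5000; (r_i+r_j)·cross = 13·-130.5000 = -1696.5000
Σcross = 577.0000 → A = |Σcross|/2 = 288.5000 mm²
Σ(r_i+r_j)·cross = 19595.0000 → first moment M = |Σ|/6 = 3265.8333
R_c = M/A = 3265.8333/288.5000 = 11.3200 mm
θ = 355° = 6.195919 rad
V = θ·R_c·A = 6.195919·11.3200·288.5000 = 20234.838 mm³

Volume = 20234.838 mm³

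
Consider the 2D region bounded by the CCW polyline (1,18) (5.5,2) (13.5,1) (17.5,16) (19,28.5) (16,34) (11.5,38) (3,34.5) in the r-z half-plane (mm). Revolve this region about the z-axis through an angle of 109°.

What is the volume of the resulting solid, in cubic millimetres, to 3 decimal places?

Volume = 9200.763 mm³

Profile (r,z), 8 vertices: (1,18) (5.5,2) (13.5,1) (17.5,16) (19,28.5) (16,34) (11.5,38) (3,34.5)
edge 0: (1,18)→(5.5,2)  cross = 1·2 − 5.5·18 = -97.0000; (r_i+r_j)·cross = 6.5·-97.0000 = -630.5000
edge 1: (5.5,2)→(13.5,1)  cross = 5.5·1 − 13.5·2 = -21.5000; (r_i+r_j)·cross = 19·-21.5000 = -408.5000
edge 2: (13.5,1)→(17.5,16)  cross = 13.5·16 − 17.5·1 = 198.5000; (r_i+r_j)·cross = 31·198.5000 = 6153.5000
edge 3: (17.5,16)→(19,28.5)  cross = 17.5·28.5 − 19·16 = 194.7500; (r_i+r_j)·cross = 36.5·194.7500 = 7108.3750
edge 4: (19,28.5)→(16,34)  cross = 19·34 − 16·28.5 = 190.0000; (r_i+r_j)·cross = 35·190.0000 = 6650.0000
edge 5: (16,34)→(11.5,38)  cross = 16·38 − 11.5·34 = 217.0000; (r_i+r_j)·cross = 27.5·217.0000 = 5967.5000
edge 6: (11.5,38)→(3,34.5)  cross = 11.5·34.5 − 3·38 = 282.7500; (r_i+r_j)·cross = 14.5·282.7500 = 4099.8750
edge 7: (3,34.5)→(1,18)  cross = 3·18 − 1·34.5 = 19.5000; (r_i+r_j)·cross = 4·19.5000 = 78.0000
Σcross = 984.0000 → A = |Σcross|/2 = 492.0000 mm²
Σ(r_i+r_j)·cross = 29018.2500 → first moment M = |Σ|/6 = 4836.3750
R_c = M/A = 4836.3750/492.0000 = 9.8300 mm
θ = 109° = 1.902409 rad
V = θ·R_c·A = 1.902409·9.8300·492.0000 = 9200.763 mm³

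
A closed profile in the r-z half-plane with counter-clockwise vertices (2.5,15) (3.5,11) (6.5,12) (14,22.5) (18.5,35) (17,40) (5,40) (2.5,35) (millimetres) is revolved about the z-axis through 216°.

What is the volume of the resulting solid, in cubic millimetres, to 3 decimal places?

Volume = 11011.911 mm³

Profile (r,z), 8 vertices: (2.5,15) (3.5,11) (6.5,12) (14,22.5) (18.5,35) (17,40) (5,40) (2.5,35)
edge 0: (2.5,15)→(3.5,11)  cross = 2.5·11 − 3.5·15 = -25.0000; (r_i+r_j)·cross = 6·-25.0000 = -150.0000
edge 1: (3.5,11)→(6.5,12)  cross = 3.5·12 − 6.5·11 = -29.5000; (r_i+r_j)·cross = 10·-29.5000 = -295.0000
edge 2: (6.5,12)→(14,22.5)  cross = 6.5·22.5 − 14·12 = -21.7500; (r_i+r_j)·cross = 20.5·-21.7500 = -445.8750
edge 3: (14,22.5)→(18.5,35)  cross = 14·35 − 18.5·22.5 = 73.7500; (r_i+r_j)·cross = 32.5·73.7500 = 2396.8750
edge 4: (18.5,35)→(17,40)  cross = 18.5·40 − 17·35 = 145.0000; (r_i+r_j)·cross = 35.5·145.0000 = 5147.5000
edge 5: (17,40)→(5,40)  cross = 17·40 − 5·40 = 480.0000; (r_i+r_j)·cross = 22·480.0000 = 10560.0000
edge 6: (5,40)→(2.5,35)  cross = 5·35 − 2.5·40 = 75.0000; (r_i+r_j)·cross = 7.5·75.0000 = 562.5000
edge 7: (2.5,35)→(2.5,15)  cross = 2.5·15 − 2.5·35 = -50.0000; (r_i+r_j)·cross = 5·-50.0000 = -250.0000
Σcross = 647.5000 → A = |Σcross|/2 = 323.7500 mm²
Σ(r_i+r_j)·cross = 17526.0000 → first moment M = |Σ|/6 = 2921.0000
R_c = M/A = 2921.0000/323.7500 = 9.0224 mm
θ = 216° = 3.769911 rad
V = θ·R_c·A = 3.769911·9.0224·323.7500 = 11011.911 mm³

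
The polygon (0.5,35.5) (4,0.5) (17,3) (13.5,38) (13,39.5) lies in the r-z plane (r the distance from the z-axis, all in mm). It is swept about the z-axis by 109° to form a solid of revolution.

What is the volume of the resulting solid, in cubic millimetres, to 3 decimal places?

Volume = 7897.256 mm³

Profile (r,z), 5 vertices: (0.5,35.5) (4,0.5) (17,3) (13.5,38) (13,39.5)
edge 0: (0.5,35.5)→(4,0.5)  cross = 0.5·0.5 − 4·35.5 = -141.7500; (r_i+r_j)·cross = 4.5·-141.7500 = -637.8750
edge 1: (4,0.5)→(17,3)  cross = 4·3 − 17·0.5 = 3.5000; (r_i+r_j)·cross = 21·3.5000 = 73.5000
edge 2: (17,3)→(13.5,38)  cross = 17·38 − 13.5·3 = 605.5000; (r_i+r_j)·cross = 30.5·605.5000 = 18467.7500
edge 3: (13.5,38)→(13,39.5)  cross = 13.5·39.5 − 13·38 = 39.2500; (r_i+r_j)·cross = 26.5·39.2500 = 1040.1250
edge 4: (13,39.5)→(0.5,35.5)  cross = 13·35.5 − 0.5·39.5 = 441.7500; (r_i+r_j)·cross = 13.5·441.7500 = 5963.6250
Σcross = 948.2500 → A = |Σcross|/2 = 474.1250 mm²
Σ(r_i+r_j)·cross = 24907.1250 → first moment M = |Σ|/6 = 4151.1875
R_c = M/A = 4151.1875/474.1250 = 8.7555 mm
θ = 109° = 1.902409 rad
V = θ·R_c·A = 1.902409·8.7555·474.1250 = 7897.256 mm³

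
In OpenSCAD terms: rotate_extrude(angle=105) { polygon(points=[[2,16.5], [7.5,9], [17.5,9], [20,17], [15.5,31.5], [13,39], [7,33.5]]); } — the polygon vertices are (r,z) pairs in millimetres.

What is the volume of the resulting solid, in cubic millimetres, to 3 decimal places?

Volume = 7149.070 mm³

Profile (r,z), 7 vertices: (2,16.5) (7.5,9) (17.5,9) (20,17) (15.5,31.5) (13,39) (7,33.5)
edge 0: (2,16.5)→(7.5,9)  cross = 2·9 − 7.5·16.5 = -105.7500; (r_i+r_j)·cross = 9.5·-105.7500 = -1004.6250
edge 1: (7.5,9)→(17.5,9)  cross = 7.5·9 − 17.5·9 = -90.0000; (r_i+r_j)·cross = 25·-90.0000 = -2250.0000
edge 2: (17.5,9)→(20,17)  cross = 17.5·17 − 20·9 = 117.5000; (r_i+r_j)·cross = 37.5·117.5000 = 4406.2500
edge 3: (20,17)→(15.5,31.5)  cross = 20·31.5 − 15.5·17 = 366.5000; (r_i+r_j)·cross = 35.5·366.5000 = 13010.7500
edge 4: (15.5,31.5)→(13,39)  cross = 15.5·39 − 13·31.5 = 195.0000; (r_i+r_j)·cross = 28.5·195.0000 = 5557.5000
edge 5: (13,39)→(7,33.5)  cross = 13·33.5 − 7·39 = 162.5000; (r_i+r_j)·cross = 20·162.5000 = 3250.0000
edge 6: (7,33.5)→(2,16.5)  cross = 7·16.5 − 2·33.5 = 48.5000; (r_i+r_j)·cross = 9·48.5000 = 436.5000
Σcross = 694.2500 → A = |Σcross|/2 = 347.1250 mm²
Σ(r_i+r_j)·cross = 23406.3750 → first moment M = |Σ|/6 = 3901.0625
R_c = M/A = 3901.0625/347.1250 = 11.2382 mm
θ = 105° = 1.832596 rad
V = θ·R_c·A = 1.832596·11.2382·347.1250 = 7149.070 mm³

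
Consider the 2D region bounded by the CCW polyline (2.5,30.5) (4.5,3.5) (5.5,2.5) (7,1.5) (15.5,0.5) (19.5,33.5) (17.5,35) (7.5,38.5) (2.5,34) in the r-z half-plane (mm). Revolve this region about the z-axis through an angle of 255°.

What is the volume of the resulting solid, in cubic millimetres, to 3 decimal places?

Volume = 23498.557 mm³

Profile (r,z), 9 vertices: (2.5,30.5) (4.5,3.5) (5.5,2.5) (7,1.5) (15.5,0.5) (19.5,33.5) (17.5,35) (7.5,38.5) (2.5,34)
edge 0: (2.5,30.5)→(4.5,3.5)  cross = 2.5·3.5 − 4.5·30.5 = -128.5000; (r_i+r_j)·cross = 7·-128.5000 = -899.5000
edge 1: (4.5,3.5)→(5.5,2.5)  cross = 4.5·2.5 − 5.5·3.5 = -8.0000; (r_i+r_j)·cross = 10·-8.0000 = -80.0000
edge 2: (5.5,2.5)→(7,1.5)  cross = 5.5·1.5 − 7·2.5 = -9.2500; (r_i+r_j)·cross = 12.5·-9.2500 = -115.6250
edge 3: (7,1.5)→(15.5,0.5)  cross = 7·0.5 − 15.5·1.5 = -19.7500; (r_i+r_j)·cross = 22.5·-19.7500 = -444.3750
edge 4: (15.5,0.5)→(19.5,33.5)  cross = 15.5·33.5 − 19.5·0.5 = 509.5000; (r_i+r_j)·cross = 35·509.5000 = 17832.5000
edge 5: (19.5,33.5)→(17.5,35)  cross = 19.5·35 − 17.5·33.5 = 96.2500; (r_i+r_j)·cross = 37·96.2500 = 3561.2500
edge 6: (17.5,35)→(7.5,38.5)  cross = 17.5·38.5 − 7.5·35 = 411.2500; (r_i+r_j)·cross = 25·411.2500 = 10281.2500
edge 7: (7.5,38.5)→(2.5,34)  cross = 7.5·34 − 2.5·38.5 = 158.7500; (r_i+r_j)·cross = 10·158.7500 = 1587.5000
edge 8: (2.5,34)→(2.5,30.5)  cross = 2.5·30.5 − 2.5·34 = -8.7500; (r_i+r_j)·cross = 5·-8.7500 = -43.7500
Σcross = 1001.5000 → A = |Σcross|/2 = 500.7500 mm²
Σ(r_i+r_j)·cross = 31679.2500 → first moment M = |Σ|/6 = 5279.8750
R_c = M/A = 5279.8750/500.7500 = 10.5439 mm
θ = 255° = 4.450590 rad
V = θ·R_c·A = 4.450590·10.5439·500.7500 = 23498.557 mm³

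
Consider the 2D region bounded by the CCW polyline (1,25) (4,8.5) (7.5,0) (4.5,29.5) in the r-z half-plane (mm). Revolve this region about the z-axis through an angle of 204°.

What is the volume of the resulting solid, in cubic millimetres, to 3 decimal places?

Volume = 1139.870 mm³

Profile (r,z), 4 vertices: (1,25) (4,8.5) (7.5,0) (4.5,29.5)
edge 0: (1,25)→(4,8.5)  cross = 1·8.5 − 4·25 = -91.5000; (r_i+r_j)·cross = 5·-91.5000 = -457.5000
edge 1: (4,8.5)→(7.5,0)  cross = 4·0 − 7.5·8.5 = -63.7500; (r_i+r_j)·cross = 11.5·-63.7500 = -733.1250
edge 2: (7.5,0)→(4.5,29.5)  cross = 7.5·29.5 − 4.5·0 = 221.2500; (r_i+r_j)·cross = 12·221.2500 = 2655.0000
edge 3: (4.5,29.5)→(1,25)  cross = 4.5·25 − 1·29.5 = 83.0000; (r_i+r_j)·cross = 5.5·83.0000 = 456.5000
Σcross = 149.0000 → A = |Σcross|/2 = 74.5000 mm²
Σ(r_i+r_j)·cross = 1920.8750 → first moment M = |Σ|/6 = 320.1458
R_c = M/A = 320.1458/74.5000 = 4.2973 mm
θ = 204° = 3.560472 rad
V = θ·R_c·A = 3.560472·4.2973·74.5000 = 1139.870 mm³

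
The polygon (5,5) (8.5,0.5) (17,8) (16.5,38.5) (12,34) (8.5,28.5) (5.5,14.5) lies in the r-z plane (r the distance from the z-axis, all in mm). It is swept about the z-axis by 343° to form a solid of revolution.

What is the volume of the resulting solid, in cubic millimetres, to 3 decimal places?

Volume = 21399.169 mm³

Profile (r,z), 7 vertices: (5,5) (8.5,0.5) (17,8) (16.5,38.5) (12,34) (8.5,28.5) (5.5,14.5)
edge 0: (5,5)→(8.5,0.5)  cross = 5·0.5 − 8.5·5 = -40.0000; (r_i+r_j)·cross = 13.5·-40.0000 = -540.0000
edge 1: (8.5,0.5)→(17,8)  cross = 8.5·8 − 17·0.5 = 59.5000; (r_i+r_j)·cross = 25.5·59.5000 = 1517.2500
edge 2: (17,8)→(16.5,38.5)  cross = 17·38.5 − 16.5·8 = 522.5000; (r_i+r_j)·cross = 33.5·522.5000 = 17503.7500
edge 3: (16.5,38.5)→(12,34)  cross = 16.5·34 − 12·38.5 = 99.0000; (r_i+r_j)·cross = 28.5·99.0000 = 2821.5000
edge 4: (12,34)→(8.5,28.5)  cross = 12·28.5 − 8.5·34 = 53.0000; (r_i+r_j)·cross = 20.5·53.0000 = 1086.5000
edge 5: (8.5,28.5)→(5.5,14.5)  cross = 8.5·14.5 − 5.5·28.5 = -33.5000; (r_i+r_j)·cross = 14·-33.5000 = -469.0000
edge 6: (5.5,14.5)→(5,5)  cross = 5.5·5 − 5·14.5 = -45.0000; (r_i+r_j)·cross = 10.5·-45.0000 = -472.5000
Σcross = 615.5000 → A = |Σcross|/2 = 307.7500 mm²
Σ(r_i+r_j)·cross = 21447.5000 → first moment M = |Σ|/6 = 3574.5833
R_c = M/A = 3574.5833/307.7500 = 11.6152 mm
θ = 343° = 5.986479 rad
V = θ·R_c·A = 5.986479·11.6152·307.7500 = 21399.169 mm³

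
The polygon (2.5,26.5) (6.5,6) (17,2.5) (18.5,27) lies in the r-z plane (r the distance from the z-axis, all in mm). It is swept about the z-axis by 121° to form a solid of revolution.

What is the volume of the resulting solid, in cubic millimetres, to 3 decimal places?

Profile (r,z), 4 vertices: (2.5,26.5) (6.5,6) (17,2.5) (18.5,27)
edge 0: (2.5,26.5)→(6.5,6)  cross = 2.5·6 − 6.5·26.5 = -157.2500; (r_i+r_j)·cross = 9·-157.2500 = -1415.2500
edge 1: (6.5,6)→(17,2.5)  cross = 6.5·2.5 − 17·6 = -85.7500; (r_i+r_j)·cross = 23.5·-85.7500 = -2015.1250
edge 2: (17,2.5)→(18.5,27)  cross = 17·27 − 18.5·2.5 = 412.7500; (r_i+r_j)·cross = 35.5·412.7500 = 14652.6250
edge 3: (18.5,27)→(2.5,26.5)  cross = 18.5·26.5 − 2.5·27 = 422.7500; (r_i+r_j)·cross = 21·422.7500 = 8877.7500
Σcross = 592.5000 → A = |Σcross|/2 = 296.2500 mm²
Σ(r_i+r_j)·cross = 20100.0000 → first moment M = |Σ|/6 = 3350.0000
R_c = M/A = 3350.0000/296.2500 = 11.3080 mm
θ = 121° = 2.111848 rad
V = θ·R_c·A = 2.111848·11.3080·296.2500 = 7074.692 mm³

Volume = 7074.692 mm³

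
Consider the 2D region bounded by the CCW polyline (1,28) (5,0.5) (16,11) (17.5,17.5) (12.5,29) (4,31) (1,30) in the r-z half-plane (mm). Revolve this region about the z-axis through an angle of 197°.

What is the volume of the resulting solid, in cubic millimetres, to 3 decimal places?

Profile (r,z), 7 vertices: (1,28) (5,0.5) (16,11) (17.5,17.5) (12.5,29) (4,31) (1,30)
edge 0: (1,28)→(5,0.5)  cross = 1·0.5 − 5·28 = -139.5000; (r_i+r_j)·cross = 6·-139.5000 = -837.0000
edge 1: (5,0.5)→(16,11)  cross = 5·11 − 16·0.5 = 47.0000; (r_i+r_j)·cross = 21·47.0000 = 987.0000
edge 2: (16,11)→(17.5,17.5)  cross = 16·17.5 − 17.5·11 = 87.5000; (r_i+r_j)·cross = 33.5·87.5000 = 2931.2500
edge 3: (17.5,17.5)→(12.5,29)  cross = 17.5·29 − 12.5·17.5 = 288.7500; (r_i+r_j)·cross = 30·288.7500 = 8662.5000
edge 4: (12.5,29)→(4,31)  cross = 12.5·31 − 4·29 = 271.5000; (r_i+r_j)·cross = 16.5·271.5000 = 4479.7500
edge 5: (4,31)→(1,30)  cross = 4·30 − 1·31 = 89.0000; (r_i+r_j)·cross = 5·89.0000 = 445.0000
edge 6: (1,30)→(1,28)  cross = 1·28 − 1·30 = -2.0000; (r_i+r_j)·cross = 2·-2.0000 = -4.0000
Σcross = 642.2500 → A = |Σcross|/2 = 321.1250 mm²
Σ(r_i+r_j)·cross = 16664.5000 → first moment M = |Σ|/6 = 2777.4167
R_c = M/A = 2777.4167/321.1250 = 8.6490 mm
θ = 197° = 3.438299 rad
V = θ·R_c·A = 3.438299·8.6490·321.1250 = 9549.588 mm³

Volume = 9549.588 mm³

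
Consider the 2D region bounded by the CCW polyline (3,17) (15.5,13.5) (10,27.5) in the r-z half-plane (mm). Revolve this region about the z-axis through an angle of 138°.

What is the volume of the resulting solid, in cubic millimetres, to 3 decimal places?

Profile (r,z), 3 vertices: (3,17) (15.5,13.5) (10,27.5)
edge 0: (3,17)→(15.5,13.5)  cross = 3·13.5 − 15.5·17 = -223.0000; (r_i+r_j)·cross = 18.5·-223.0000 = -4125.5000
edge 1: (15.5,13.5)→(10,27.5)  cross = 15.5·27.5 − 10·13.5 = 291.2500; (r_i+r_j)·cross = 25.5·291.2500 = 7426.8750
edge 2: (10,27.5)→(3,17)  cross = 10·17 − 3·27.5 = 87.5000; (r_i+r_j)·cross = 13·87.5000 = 1137.5000
Σcross = 155.7500 → A = |Σcross|/2 = 77.8750 mm²
Σ(r_i+r_j)·cross = 4438.8750 → first moment M = |Σ|/6 = 739.8125
R_c = M/A = 739.8125/77.8750 = 9.5000 mm
θ = 138° = 2.408554 rad
V = θ·R_c·A = 2.408554·9.5000·77.8750 = 1781.879 mm³

Volume = 1781.879 mm³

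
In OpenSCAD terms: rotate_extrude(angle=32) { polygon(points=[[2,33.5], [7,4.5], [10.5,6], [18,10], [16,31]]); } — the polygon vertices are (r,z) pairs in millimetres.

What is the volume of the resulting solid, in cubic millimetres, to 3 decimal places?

Volume = 1848.385 mm³

Profile (r,z), 5 vertices: (2,33.5) (7,4.5) (10.5,6) (18,10) (16,31)
edge 0: (2,33.5)→(7,4.5)  cross = 2·4.5 − 7·33.5 = -225.5000; (r_i+r_j)·cross = 9·-225.5000 = -2029.5000
edge 1: (7,4.5)→(10.5,6)  cross = 7·6 − 10.5·4.5 = -5.2500; (r_i+r_j)·cross = 17.5·-5.2500 = -91.8750
edge 2: (10.5,6)→(18,10)  cross = 10.5·10 − 18·6 = -3.0000; (r_i+r_j)·cross = 28.5·-3.0000 = -85.5000
edge 3: (18,10)→(16,31)  cross = 18·31 − 16·10 = 398.0000; (r_i+r_j)·cross = 34·398.0000 = 13532.0000
edge 4: (16,31)→(2,33.5)  cross = 16·33.5 − 2·31 = 474.0000; (r_i+r_j)·cross = 18·474.0000 = 8532.0000
Σcross = 638.2500 → A = |Σcross|/2 = 319.1250 mm²
Σ(r_i+r_j)·cross = 19857.1250 → first moment M = |Σ|/6 = 3309.5208
R_c = M/A = 3309.5208/319.1250 = 10.3706 mm
θ = 32° = 0.558505 rad
V = θ·R_c·A = 0.558505·10.3706·319.1250 = 1848.385 mm³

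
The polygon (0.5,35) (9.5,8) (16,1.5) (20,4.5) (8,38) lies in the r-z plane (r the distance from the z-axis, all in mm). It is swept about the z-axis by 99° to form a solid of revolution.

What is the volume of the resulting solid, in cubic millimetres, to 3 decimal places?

Volume = 5130.892 mm³

Profile (r,z), 5 vertices: (0.5,35) (9.5,8) (16,1.5) (20,4.5) (8,38)
edge 0: (0.5,35)→(9.5,8)  cross = 0.5·8 − 9.5·35 = -328.5000; (r_i+r_j)·cross = 10·-328.5000 = -3285.0000
edge 1: (9.5,8)→(16,1.5)  cross = 9.5·1.5 − 16·8 = -113.7500; (r_i+r_j)·cross = 25.5·-113.7500 = -2900.6250
edge 2: (16,1.5)→(20,4.5)  cross = 16·4.5 − 20·1.5 = 42.0000; (r_i+r_j)·cross = 36·42.0000 = 1512.0000
edge 3: (20,4.5)→(8,38)  cross = 20·38 − 8·4.5 = 724.0000; (r_i+r_j)·cross = 28·724.0000 = 20272.0000
edge 4: (8,38)→(0.5,35)  cross = 8·35 − 0.5·38 = 261.0000; (r_i+r_j)·cross = 8.5·261.0000 = 2218.5000
Σcross = 584.7500 → A = |Σcross|/2 = 292.3750 mm²
Σ(r_i+r_j)·cross = 17816.8750 → first moment M = |Σ|/6 = 2969.4792
R_c = M/A = 2969.4792/292.3750 = 10.1564 mm
θ = 99° = 1.727876 rad
V = θ·R_c·A = 1.727876·10.1564·292.3750 = 5130.892 mm³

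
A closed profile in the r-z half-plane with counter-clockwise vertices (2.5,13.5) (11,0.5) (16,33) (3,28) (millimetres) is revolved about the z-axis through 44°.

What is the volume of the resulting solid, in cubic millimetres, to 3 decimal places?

Profile (r,z), 4 vertices: (2.5,13.5) (11,0.5) (16,33) (3,28)
edge 0: (2.5,13.5)→(11,0.5)  cross = 2.5·0.5 − 11·13.5 = -147.2500; (r_i+r_j)·cross = 13.5·-147.2500 = -1987.8750
edge 1: (11,0.5)→(16,33)  cross = 11·33 − 16·0.5 = 355.0000; (r_i+r_j)·cross = 27·355.0000 = 9585.0000
edge 2: (16,33)→(3,28)  cross = 16·28 − 3·33 = 349.0000; (r_i+r_j)·cross = 19·349.0000 = 6631.0000
edge 3: (3,28)→(2.5,13.5)  cross = 3·13.5 − 2.5·28 = -29.5000; (r_i+r_j)·cross = 5.5·-29.5000 = -162.2500
Σcross = 527.2500 → A = |Σcross|/2 = 263.6250 mm²
Σ(r_i+r_j)·cross = 14065.8750 → first moment M = |Σ|/6 = 2344.3125
R_c = M/A = 2344.3125/263.6250 = 8.8926 mm
θ = 44° = 0.767945 rad
V = θ·R_c·A = 0.767945·8.8926·263.6250 = 1800.303 mm³

Volume = 1800.303 mm³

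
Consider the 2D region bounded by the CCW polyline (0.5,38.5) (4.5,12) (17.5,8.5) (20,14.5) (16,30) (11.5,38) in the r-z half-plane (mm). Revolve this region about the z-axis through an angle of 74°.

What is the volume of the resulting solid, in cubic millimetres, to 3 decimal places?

Profile (r,z), 6 vertices: (0.5,38.5) (4.5,12) (17.5,8.5) (20,14.5) (16,30) (11.5,38)
edge 0: (0.5,38.5)→(4.5,12)  cross = 0.5·12 − 4.5·38.5 = -167.2500; (r_i+r_j)·cross = 5·-167.2500 = -836.2500
edge 1: (4.5,12)→(17.5,8.5)  cross = 4.5·8.5 − 17.5·12 = -171.7500; (r_i+r_j)·cross = 22·-171.7500 = -3778.5000
edge 2: (17.5,8.5)→(20,14.5)  cross = 17.5·14.5 − 20·8.5 = 83.7500; (r_i+r_j)·cross = 37.5·83.7500 = 3140.6250
edge 3: (20,14.5)→(16,30)  cross = 20·30 − 16·14.5 = 368.0000; (r_i+r_j)·cross = 36·368.0000 = 13248.0000
edge 4: (16,30)→(11.5,38)  cross = 16·38 − 11.5·30 = 263.0000; (r_i+r_j)·cross = 27.5·263.0000 = 7232.5000
edge 5: (11.5,38)→(0.5,38.5)  cross = 11.5·38.5 − 0.5·38 = 423.7500; (r_i+r_j)·cross = 12·423.7500 = 5085.0000
Σcross = 799.5000 → A = |Σcross|/2 = 399.7500 mm²
Σ(r_i+r_j)·cross = 24091.3750 → first moment M = |Σ|/6 = 4015.2292
R_c = M/A = 4015.2292/399.7500 = 10.0444 mm
θ = 74° = 1.291544 rad
V = θ·R_c·A = 1.291544·10.0444·399.7500 = 5185.844 mm³

Volume = 5185.844 mm³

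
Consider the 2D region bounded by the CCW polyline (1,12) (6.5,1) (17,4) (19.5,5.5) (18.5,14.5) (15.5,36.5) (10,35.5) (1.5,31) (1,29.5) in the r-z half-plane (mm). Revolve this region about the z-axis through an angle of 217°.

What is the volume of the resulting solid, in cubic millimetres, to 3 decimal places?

Volume = 18980.614 mm³

Profile (r,z), 9 vertices: (1,12) (6.5,1) (17,4) (19.5,5.5) (18.5,14.5) (15.5,36.5) (10,35.5) (1.5,31) (1,29.5)
edge 0: (1,12)→(6.5,1)  cross = 1·1 − 6.5·12 = -77.0000; (r_i+r_j)·cross = 7.5·-77.0000 = -577.5000
edge 1: (6.5,1)→(17,4)  cross = 6.5·4 − 17·1 = 9.0000; (r_i+r_j)·cross = 23.5·9.0000 = 211.5000
edge 2: (17,4)→(19.5,5.5)  cross = 17·5.5 − 19.5·4 = 15.5000; (r_i+r_j)·cross = 36.5·15.5000 = 565.7500
edge 3: (19.5,5.5)→(18.5,14.5)  cross = 19.5·14.5 − 18.5·5.5 = 181.0000; (r_i+r_j)·cross = 38·181.0000 = 6878.0000
edge 4: (18.5,14.5)→(15.5,36.5)  cross = 18.5·36.5 − 15.5·14.5 = 450.5000; (r_i+r_j)·cross = 34·450.5000 = 15317.0000
edge 5: (15.5,36.5)→(10,35.5)  cross = 15.5·35.5 − 10·36.5 = 185.2500; (r_i+r_j)·cross = 25.5·185.2500 = 4723.8750
edge 6: (10,35.5)→(1.5,31)  cross = 10·31 − 1.5·35.5 = 256.7500; (r_i+r_j)·cross = 11.5·256.7500 = 2952.6250
edge 7: (1.5,31)→(1,29.5)  cross = 1.5·29.5 − 1·31 = 13.2500; (r_i+r_j)·cross = 2.5·13.2500 = 33.1250
edge 8: (1,29.5)→(1,12)  cross = 1·12 − 1·29.5 = -17.5000; (r_i+r_j)·cross = 2·-17.5000 = -35.0000
Σcross = 1016.7500 → A = |Σcross|/2 = 508.3750 mm²
Σ(r_i+r_j)·cross = 30069.3750 → first moment M = |Σ|/6 = 5011.5625
R_c = M/A = 5011.5625/508.3750 = 9.8580 mm
θ = 217° = 3.787364 rad
V = θ·R_c·A = 3.787364·9.8580·508.3750 = 18980.614 mm³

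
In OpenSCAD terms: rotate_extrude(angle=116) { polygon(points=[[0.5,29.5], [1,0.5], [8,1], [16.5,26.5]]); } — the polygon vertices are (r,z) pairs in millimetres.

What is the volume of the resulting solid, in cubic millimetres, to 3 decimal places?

Volume = 4308.437 mm³

Profile (r,z), 4 vertices: (0.5,29.5) (1,0.5) (8,1) (16.5,26.5)
edge 0: (0.5,29.5)→(1,0.5)  cross = 0.5·0.5 − 1·29.5 = -29.2500; (r_i+r_j)·cross = 1.5·-29.2500 = -43.8750
edge 1: (1,0.5)→(8,1)  cross = 1·1 − 8·0.5 = -3.0000; (r_i+r_j)·cross = 9·-3.0000 = -27.0000
edge 2: (8,1)→(16.5,26.5)  cross = 8·26.5 − 16.5·1 = 195.5000; (r_i+r_j)·cross = 24.5·195.5000 = 4789.7500
edge 3: (16.5,26.5)→(0.5,29.5)  cross = 16.5·29.5 − 0.5·26.5 = 473.5000; (r_i+r_j)·cross = 17·473.5000 = 8049.5000
Σcross = 636.7500 → A = |Σcross|/2 = 318.3750 mm²
Σ(r_i+r_j)·cross = 12768.3750 → first moment M = |Σ|/6 = 2128.0625
R_c = M/A = 2128.0625/318.3750 = 6.6841 mm
θ = 116° = 2.024582 rad
V = θ·R_c·A = 2.024582·6.6841·318.3750 = 4308.437 mm³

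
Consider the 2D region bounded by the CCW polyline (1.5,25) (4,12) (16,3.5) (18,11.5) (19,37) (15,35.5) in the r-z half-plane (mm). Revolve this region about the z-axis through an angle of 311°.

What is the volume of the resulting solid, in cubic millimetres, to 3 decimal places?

Volume = 23550.509 mm³

Profile (r,z), 6 vertices: (1.5,25) (4,12) (16,3.5) (18,11.5) (19,37) (15,35.5)
edge 0: (1.5,25)→(4,12)  cross = 1.5·12 − 4·25 = -82.0000; (r_i+r_j)·cross = 5.5·-82.0000 = -451.0000
edge 1: (4,12)→(16,3.5)  cross = 4·3.5 − 16·12 = -178.0000; (r_i+r_j)·cross = 20·-178.0000 = -3560.0000
edge 2: (16,3.5)→(18,11.5)  cross = 16·11.5 − 18·3.5 = 121.0000; (r_i+r_j)·cross = 34·121.0000 = 4114.0000
edge 3: (18,11.5)→(19,37)  cross = 18·37 − 19·11.5 = 447.5000; (r_i+r_j)·cross = 37·447.5000 = 16557.5000
edge 4: (19,37)→(15,35.5)  cross = 19·35.5 − 15·37 = 119.5000; (r_i+r_j)·cross = 34·119.5000 = 4063.0000
edge 5: (15,35.5)→(1.5,25)  cross = 15·25 − 1.5·35.5 = 321.7500; (r_i+r_j)·cross = 16.5·321.7500 = 5308.8750
Σcross = 749.7500 → A = |Σcross|/2 = 374.8750 mm²
Σ(r_i+r_j)·cross = 26032.3750 → first moment M = |Σ|/6 = 4338.7292
R_c = M/A = 4338.7292/374.8750 = 11.5738 mm
θ = 311° = 5.427974 rad
V = θ·R_c·A = 5.427974·11.5738·374.8750 = 23550.509 mm³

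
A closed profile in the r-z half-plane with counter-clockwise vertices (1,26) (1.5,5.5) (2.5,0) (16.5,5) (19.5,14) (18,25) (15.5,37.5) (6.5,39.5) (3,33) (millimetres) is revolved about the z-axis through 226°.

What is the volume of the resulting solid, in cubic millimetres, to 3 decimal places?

Profile (r,z), 9 vertices: (1,26) (1.5,5.5) (2.5,0) (16.5,5) (19.5,14) (18,25) (15.5,37.5) (6.5,39.5) (3,33)
edge 0: (1,26)→(1.5,5.5)  cross = 1·5.5 − 1.5·26 = -33.5000; (r_i+r_j)·cross = 2.5·-33.5000 = -83.7500
edge 1: (1.5,5.5)→(2.5,0)  cross = 1.5·0 − 2.5·5.5 = -13.7500; (r_i+r_j)·cross = 4·-13.7500 = -55.0000
edge 2: (2.5,0)→(16.5,5)  cross = 2.5·5 − 16.5·0 = 12.5000; (r_i+r_j)·cross = 19·12.5000 = 237.5000
edge 3: (16.5,5)→(19.5,14)  cross = 16.5·14 − 19.5·5 = 133.5000; (r_i+r_j)·cross = 36·133.5000 = 4806.0000
edge 4: (19.5,14)→(18,25)  cross = 19.5·25 − 18·14 = 235.5000; (r_i+r_j)·cross = 37.5·235.5000 = 8831.2500
edge 5: (18,25)→(15.5,37.5)  cross = 18·37.5 − 15.5·25 = 287.5000; (r_i+r_j)·cross = 33.5·287.5000 = 9631.2500
edge 6: (15.5,37.5)→(6.5,39.5)  cross = 15.5·39.5 − 6.5·37.5 = 368.5000; (r_i+r_j)·cross = 22·368.5000 = 8107.0000
edge 7: (6.5,39.5)→(3,33)  cross = 6.5·33 − 3·39.5 = 96.0000; (r_i+r_j)·cross = 9.5·96.0000 = 912.0000
edge 8: (3,33)→(1,26)  cross = 3·26 − 1·33 = 45.0000; (r_i+r_j)·cross = 4·45.0000 = 180.0000
Σcross = 1131.2500 → A = |Σcross|/2 = 565.6250 mm²
Σ(r_i+r_j)·cross = 32566.2500 → first moment M = |Σ|/6 = 5427.7083
R_c = M/A = 5427.7083/565.6250 = 9.5959 mm
θ = 226° = 3.944444 rad
V = θ·R_c·A = 3.944444·9.5959·565.6250 = 21409.292 mm³

Volume = 21409.292 mm³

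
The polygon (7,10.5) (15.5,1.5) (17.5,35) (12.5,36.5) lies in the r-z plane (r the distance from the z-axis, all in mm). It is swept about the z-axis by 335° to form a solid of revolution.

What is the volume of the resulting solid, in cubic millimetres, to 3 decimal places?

Volume = 16785.584 mm³

Profile (r,z), 4 vertices: (7,10.5) (15.5,1.5) (17.5,35) (12.5,36.5)
edge 0: (7,10.5)→(15.5,1.5)  cross = 7·1.5 − 15.5·10.5 = -152.2500; (r_i+r_j)·cross = 22.5·-152.2500 = -3425.6250
edge 1: (15.5,1.5)→(17.5,35)  cross = 15.5·35 − 17.5·1.5 = 516.2500; (r_i+r_j)·cross = 33·516.2500 = 17036.2500
edge 2: (17.5,35)→(12.5,36.5)  cross = 17.5·36.5 − 12.5·35 = 201.2500; (r_i+r_j)·cross = 30·201.2500 = 6037.5000
edge 3: (12.5,36.5)→(7,10.5)  cross = 12.5·10.5 − 7·36.5 = -124.2500; (r_i+r_j)·cross = 19.5·-124.2500 = -2422.8750
Σcross = 441.0000 → A = |Σcross|/2 = 220.5000 mm²
Σ(r_i+r_j)·cross = 17225.2500 → first moment M = |Σ|/6 = 2870.8750
R_c = M/A = 2870.8750/220.5000 = 13.0198 mm
θ = 335° = 5.846853 rad
V = θ·R_c·A = 5.846853·13.0198·220.5000 = 16785.584 mm³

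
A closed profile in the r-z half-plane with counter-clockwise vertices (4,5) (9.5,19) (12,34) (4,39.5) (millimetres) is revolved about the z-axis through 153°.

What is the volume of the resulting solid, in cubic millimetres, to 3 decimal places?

Profile (r,z), 4 vertices: (4,5) (9.5,19) (12,34) (4,39.5)
edge 0: (4,5)→(9.5,19)  cross = 4·19 − 9.5·5 = 28.5000; (r_i+r_j)·cross = 13.5·28.5000 = 384.7500
edge 1: (9.5,19)→(12,34)  cross = 9.5·34 − 12·19 = 95.0000; (r_i+r_j)·cross = 21.5·95.0000 = 2042.5000
edge 2: (12,34)→(4,39.5)  cross = 12·39.5 − 4·34 = 338.0000; (r_i+r_j)·cross = 16·338.0000 = 5408.0000
edge 3: (4,39.5)→(4,5)  cross = 4·5 − 4·39.5 = -138.0000; (r_i+r_j)·cross = 8·-138.0000 = -1104.0000
Σcross = 323.5000 → A = |Σcross|/2 = 161.7500 mm²
Σ(r_i+r_j)·cross = 6731.2500 → first moment M = |Σ|/6 = 1121.8750
R_c = M/A = 1121.8750/161.7500 = 6.9359 mm
θ = 153° = 2.670354 rad
V = θ·R_c·A = 2.670354·6.9359·161.7500 = 2995.803 mm³

Volume = 2995.803 mm³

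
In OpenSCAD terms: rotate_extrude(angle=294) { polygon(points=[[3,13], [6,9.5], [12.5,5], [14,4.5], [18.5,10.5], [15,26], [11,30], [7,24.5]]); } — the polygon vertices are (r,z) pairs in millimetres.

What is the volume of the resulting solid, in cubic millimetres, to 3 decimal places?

Profile (r,z), 8 vertices: (3,13) (6,9.5) (12.5,5) (14,4.5) (18.5,10.5) (15,26) (11,30) (7,24.5)
edge 0: (3,13)→(6,9.5)  cross = 3·9.5 − 6·13 = -49.5000; (r_i+r_j)·cross = 9·-49.5000 = -445.5000
edge 1: (6,9.5)→(12.5,5)  cross = 6·5 − 12.5·9.5 = -88.7500; (r_i+r_j)·cross = 18.5·-88.7500 = -1641.8750
edge 2: (12.5,5)→(14,4.5)  cross = 12.5·4.5 − 14·5 = -13.7500; (r_i+r_j)·cross = 26.5·-13.7500 = -364.3750
edge 3: (14,4.5)→(18.5,10.5)  cross = 14·10.5 − 18.5·4.5 = 63.7500; (r_i+r_j)·cross = 32.5·63.7500 = 2071.8750
edge 4: (18.5,10.5)→(15,26)  cross = 18.5·26 − 15·10.5 = 323.5000; (r_i+r_j)·cross = 33.5·323.5000 = 10837.2500
edge 5: (15,26)→(11,30)  cross = 15·30 − 11·26 = 164.0000; (r_i+r_j)·cross = 26·164.0000 = 4264.0000
edge 6: (11,30)→(7,24.5)  cross = 11·24.5 − 7·30 = 59.5000; (r_i+r_j)·cross = 18·59.5000 = 1071.0000
edge 7: (7,24.5)→(3,13)  cross = 7·13 − 3·24.5 = 17.5000; (r_i+r_j)·cross = 10·17.5000 = 175.0000
Σcross = 476.2500 → A = |Σcross|/2 = 238.1250 mm²
Σ(r_i+r_j)·cross = 15967.3750 → first moment M = |Σ|/6 = 2661.2292
R_c = M/A = 2661.2292/238.1250 = 11.1758 mm
θ = 294° = 5.131268 rad
V = θ·R_c·A = 5.131268·11.1758·238.1250 = 13655.480 mm³

Volume = 13655.480 mm³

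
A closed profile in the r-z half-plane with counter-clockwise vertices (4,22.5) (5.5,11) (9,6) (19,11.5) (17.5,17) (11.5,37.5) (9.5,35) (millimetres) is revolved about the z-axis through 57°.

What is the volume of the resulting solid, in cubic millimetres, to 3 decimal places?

Profile (r,z), 7 vertices: (4,22.5) (5.5,11) (9,6) (19,11.5) (17.5,17) (11.5,37.5) (9.5,35)
edge 0: (4,22.5)→(5.5,11)  cross = 4·11 − 5.5·22.5 = -79.7500; (r_i+r_j)·cross = 9.5·-79.7500 = -757.6250
edge 1: (5.5,11)→(9,6)  cross = 5.5·6 − 9·11 = -66.0000; (r_i+r_j)·cross = 14.5·-66.0000 = -957.0000
edge 2: (9,6)→(19,11.5)  cross = 9·11.5 − 19·6 = -10.5000; (r_i+r_j)·cross = 28·-10.5000 = -294.0000
edge 3: (19,11.5)→(17.5,17)  cross = 19·17 − 17.5·11.5 = 121.7500; (r_i+r_j)·cross = 36.5·121.7500 = 4443.8750
edge 4: (17.5,17)→(11.5,37.5)  cross = 17.5·37.5 − 11.5·17 = 460.7500; (r_i+r_j)·cross = 29·460.7500 = 13361.7500
edge 5: (11.5,37.5)→(9.5,35)  cross = 11.5·35 − 9.5·37.5 = 46.2500; (r_i+r_j)·cross = 21·46.2500 = 971.2500
edge 6: (9.5,35)→(4,22.5)  cross = 9.5·22.5 − 4·35 = 73.7500; (r_i+r_j)·cross = 13.5·73.7500 = 995.6250
Σcross = 546.2500 → A = |Σcross|/2 = 273.1250 mm²
Σ(r_i+r_j)·cross = 17763.8750 → first moment M = |Σ|/6 = 2960.6458
R_c = M/A = 2960.6458/273.1250 = 10.8399 mm
θ = 57° = 0.994838 rad
V = θ·R_c·A = 0.994838·10.8399·273.1250 = 2945.362 mm³

Volume = 2945.362 mm³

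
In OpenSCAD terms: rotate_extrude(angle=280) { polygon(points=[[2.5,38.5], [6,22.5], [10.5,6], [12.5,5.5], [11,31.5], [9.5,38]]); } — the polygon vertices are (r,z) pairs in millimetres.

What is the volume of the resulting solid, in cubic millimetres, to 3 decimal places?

Volume = 6783.455 mm³

Profile (r,z), 6 vertices: (2.5,38.5) (6,22.5) (10.5,6) (12.5,5.5) (11,31.5) (9.5,38)
edge 0: (2.5,38.5)→(6,22.5)  cross = 2.5·22.5 − 6·38.5 = -174.7500; (r_i+r_j)·cross = 8.5·-174.7500 = -1485.3750
edge 1: (6,22.5)→(10.5,6)  cross = 6·6 − 10.5·22.5 = -200.2500; (r_i+r_j)·cross = 16.5·-200.2500 = -3304.1250
edge 2: (10.5,6)→(12.5,5.5)  cross = 10.5·5.5 − 12.5·6 = -17.2500; (r_i+r_j)·cross = 23·-17.2500 = -396.7500
edge 3: (12.5,5.5)→(11,31.5)  cross = 12.5·31.5 − 11·5.5 = 333.2500; (r_i+r_j)·cross = 23.5·333.2500 = 7831.3750
edge 4: (11,31.5)→(9.5,38)  cross = 11·38 − 9.5·31.5 = 118.7500; (r_i+r_j)·cross = 20.5·118.7500 = 2434.3750
edge 5: (9.5,38)→(2.5,38.5)  cross = 9.5·38.5 − 2.5·38 = 270.7500; (r_i+r_j)·cross = 12·270.7500 = 3249.0000
Σcross = 330.5000 → A = |Σcross|/2 = 165.2500 mm²
Σ(r_i+r_j)·cross = 8328.5000 → first moment M = |Σ|/6 = 1388.0833
R_c = M/A = 1388.0833/165.2500 = 8.3999 mm
θ = 280° = 4.886922 rad
V = θ·R_c·A = 4.886922·8.3999·165.2500 = 6783.455 mm³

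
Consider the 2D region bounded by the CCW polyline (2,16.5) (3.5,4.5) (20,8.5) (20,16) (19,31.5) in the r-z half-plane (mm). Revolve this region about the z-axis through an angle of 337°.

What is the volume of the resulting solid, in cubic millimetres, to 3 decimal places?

Profile (r,z), 5 vertices: (2,16.5) (3.5,4.5) (20,8.5) (20,16) (19,31.5)
edge 0: (2,16.5)→(3.5,4.5)  cross = 2·4.5 − 3.5·16.5 = -48.7500; (r_i+r_j)·cross = 5.5·-48.7500 = -268.1250
edge 1: (3.5,4.5)→(20,8.5)  cross = 3.5·8.5 − 20·4.5 = -60.2500; (r_i+r_j)·cross = 23.5·-60.2500 = -1415.8750
edge 2: (20,8.5)→(20,16)  cross = 20·16 − 20·8.5 = 150.0000; (r_i+r_j)·cross = 40·150.0000 = 6000.0000
edge 3: (20,16)→(19,31.5)  cross = 20·31.5 − 19·16 = 326.0000; (r_i+r_j)·cross = 39·326.0000 = 12714.0000
edge 4: (19,31.5)→(2,16.5)  cross = 19·16.5 − 2·31.5 = 250.5000; (r_i+r_j)·cross = 21·250.5000 = 5260.5000
Σcross = 617.5000 → A = |Σcross|/2 = 308.7500 mm²
Σ(r_i+r_j)·cross = 22290.5000 → first moment M = |Σ|/6 = 3715.0833
R_c = M/A = 3715.0833/308.7500 = 12.0327 mm
θ = 337° = 5.881760 rad
V = θ·R_c·A = 5.881760·12.0327·308.7500 = 21851.227 mm³

Volume = 21851.227 mm³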